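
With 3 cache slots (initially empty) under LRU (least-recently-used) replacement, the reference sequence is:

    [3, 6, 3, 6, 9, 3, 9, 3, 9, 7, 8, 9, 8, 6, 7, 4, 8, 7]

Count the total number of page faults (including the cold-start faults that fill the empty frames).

3: fault, frames (3)
6: fault, frames (3 6)
3: hit
6: hit
9: fault, frames (3 6 9)
3: hit
9: hit
3: hit
9: hit
7: fault, evict 6, frames (3 9 7)
8: fault, evict 3, frames (9 7 8)
9: hit
8: hit
6: fault, evict 7, frames (9 8 6)
7: fault, evict 9, frames (8 6 7)
4: fault, evict 8, frames (6 7 4)
8: fault, evict 6, frames (7 4 8)
7: hit
Page faults: 9.

9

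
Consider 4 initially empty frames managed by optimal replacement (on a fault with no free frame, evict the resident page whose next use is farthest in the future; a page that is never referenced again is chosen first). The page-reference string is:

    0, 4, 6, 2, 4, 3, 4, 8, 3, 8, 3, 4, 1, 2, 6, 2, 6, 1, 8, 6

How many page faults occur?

8

0: fault, frames [0]
4: fault, frames [0, 4]
6: fault, frames [0, 4, 6]
2: fault, frames [0, 4, 6, 2]
4: hit
3: fault, evict 0, frames [4, 6, 2, 3]
4: hit
8: fault, evict 6, frames [4, 2, 3, 8]
3: hit
8: hit
3: hit
4: hit
1: fault, evict 3, frames [4, 2, 8, 1]
2: hit
6: fault, evict 4, frames [2, 8, 1, 6]
2: hit
6: hit
1: hit
8: hit
6: hit
Page faults: 8.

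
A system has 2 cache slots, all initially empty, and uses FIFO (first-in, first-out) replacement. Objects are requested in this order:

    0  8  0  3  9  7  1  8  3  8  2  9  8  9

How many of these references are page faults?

0: fault, frames (0)
8: fault, frames (0 8)
0: hit
3: fault, evict 0, frames (8 3)
9: fault, evict 8, frames (3 9)
7: fault, evict 3, frames (9 7)
1: fault, evict 9, frames (7 1)
8: fault, evict 7, frames (1 8)
3: fault, evict 1, frames (8 3)
8: hit
2: fault, evict 8, frames (3 2)
9: fault, evict 3, frames (2 9)
8: fault, evict 2, frames (9 8)
9: hit
Page faults: 11.

11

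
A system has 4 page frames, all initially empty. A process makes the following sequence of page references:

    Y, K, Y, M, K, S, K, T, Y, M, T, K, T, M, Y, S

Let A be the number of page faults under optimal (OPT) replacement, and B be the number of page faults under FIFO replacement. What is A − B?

-3

Under OPT: F F . F . F . F . . . . . . . F → 6 faults.
Under FIFO: F F . F . F . F F . . F . F . F → 9 faults.
A − B = 6 − 9 = -3.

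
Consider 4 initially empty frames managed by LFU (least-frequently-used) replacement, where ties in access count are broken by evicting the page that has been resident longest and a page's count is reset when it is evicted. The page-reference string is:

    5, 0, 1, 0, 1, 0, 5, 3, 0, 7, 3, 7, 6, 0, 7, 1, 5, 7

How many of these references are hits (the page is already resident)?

5 -> miss, frames {5}
0 -> miss, frames {5,0}
1 -> miss, frames {5,0,1}
0 -> hit
1 -> hit
0 -> hit
5 -> hit
3 -> miss, frames {5,0,1,3}
0 -> hit
7 -> miss, evict 3, frames {5,0,1,7}
3 -> miss, evict 7, frames {5,0,1,3}
7 -> miss, evict 3, frames {5,0,1,7}
6 -> miss, evict 7, frames {5,0,1,6}
0 -> hit
7 -> miss, evict 6, frames {5,0,1,7}
1 -> hit
5 -> hit
7 -> hit
Hits: 9.

9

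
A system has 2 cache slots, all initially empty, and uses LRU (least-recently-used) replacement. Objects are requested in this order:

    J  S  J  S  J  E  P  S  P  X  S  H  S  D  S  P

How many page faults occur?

J → miss, frames (J)
S → miss, frames (J S)
J → hit
S → hit
J → hit
E → miss, evict S, frames (J E)
P → miss, evict J, frames (E P)
S → miss, evict E, frames (P S)
P → hit
X → miss, evict S, frames (P X)
S → miss, evict P, frames (X S)
H → miss, evict X, frames (S H)
S → hit
D → miss, evict H, frames (S D)
S → hit
P → miss, evict D, frames (S P)
Page faults: 10.

10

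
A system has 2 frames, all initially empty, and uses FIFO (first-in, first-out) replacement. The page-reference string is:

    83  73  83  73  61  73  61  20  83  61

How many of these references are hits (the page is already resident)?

83 -> miss, frames {83}
73 -> miss, frames {83,73}
83 -> hit
73 -> hit
61 -> miss, evict 83, frames {73,61}
73 -> hit
61 -> hit
20 -> miss, evict 73, frames {61,20}
83 -> miss, evict 61, frames {20,83}
61 -> miss, evict 20, frames {83,61}
Hits: 4.

4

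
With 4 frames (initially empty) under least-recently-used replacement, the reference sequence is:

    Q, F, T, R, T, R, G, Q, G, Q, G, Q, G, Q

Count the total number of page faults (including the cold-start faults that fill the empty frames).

Q → miss, frames {Q}
F → miss, frames {Q,F}
T → miss, frames {Q,F,T}
R → miss, frames {Q,F,T,R}
T → hit
R → hit
G → miss, evict Q, frames {F,T,R,G}
Q → miss, evict F, frames {T,R,G,Q}
G → hit
Q → hit
G → hit
Q → hit
G → hit
Q → hit
Page faults: 6.

6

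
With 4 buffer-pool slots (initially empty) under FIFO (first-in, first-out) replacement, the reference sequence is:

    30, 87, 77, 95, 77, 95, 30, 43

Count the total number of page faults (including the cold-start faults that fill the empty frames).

5

30 -> fault, frames [30]
87 -> fault, frames [30, 87]
77 -> fault, frames [30, 87, 77]
95 -> fault, frames [30, 87, 77, 95]
77 -> hit
95 -> hit
30 -> hit
43 -> fault, evict 30, frames [87, 77, 95, 43]
Page faults: 5.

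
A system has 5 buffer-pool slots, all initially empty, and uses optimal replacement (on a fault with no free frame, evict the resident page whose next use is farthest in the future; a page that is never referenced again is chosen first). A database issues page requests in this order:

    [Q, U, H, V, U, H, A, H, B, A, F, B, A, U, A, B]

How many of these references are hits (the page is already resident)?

9

Q → miss, frames [Q]
U → miss, frames [Q, U]
H → miss, frames [Q, U, H]
V → miss, frames [Q, U, H, V]
U → hit
H → hit
A → miss, frames [Q, U, H, V, A]
H → hit
B → miss, evict V, frames [Q, U, H, A, B]
A → hit
F → miss, evict H, frames [Q, U, A, B, F]
B → hit
A → hit
U → hit
A → hit
B → hit
Hits: 9.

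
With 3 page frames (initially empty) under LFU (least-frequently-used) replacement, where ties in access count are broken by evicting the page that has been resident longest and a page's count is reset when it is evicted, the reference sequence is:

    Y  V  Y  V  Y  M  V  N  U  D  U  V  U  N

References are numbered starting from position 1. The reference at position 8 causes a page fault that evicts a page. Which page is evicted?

pos 1: Y: fault, frames (Y)
pos 2: V: fault, frames (Y V)
pos 3: Y: hit
pos 4: V: hit
pos 5: Y: hit
pos 6: M: fault, frames (Y V M)
pos 7: V: hit
pos 8: N: fault, evict M, frames (Y V N)
At position 8, page M is evicted.

M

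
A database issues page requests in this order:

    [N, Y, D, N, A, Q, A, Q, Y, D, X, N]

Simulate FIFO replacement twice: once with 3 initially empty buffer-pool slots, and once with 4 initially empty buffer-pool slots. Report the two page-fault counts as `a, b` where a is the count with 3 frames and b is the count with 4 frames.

3 frames: F F F . F F . . F F F F → 9 faults.
4 frames: F F F . F F . . . . F F → 7 faults.
7 < 9: adding a frame reduced faults, as is typical.

9, 7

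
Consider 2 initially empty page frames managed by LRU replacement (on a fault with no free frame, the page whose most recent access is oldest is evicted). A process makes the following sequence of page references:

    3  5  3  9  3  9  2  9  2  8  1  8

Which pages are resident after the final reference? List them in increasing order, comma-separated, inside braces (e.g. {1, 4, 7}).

3 → miss, frames (3)
5 → miss, frames (3 5)
3 → hit
9 → miss, evict 5, frames (3 9)
3 → hit
9 → hit
2 → miss, evict 3, frames (9 2)
9 → hit
2 → hit
8 → miss, evict 9, frames (2 8)
1 → miss, evict 2, frames (8 1)
8 → hit

{1, 8}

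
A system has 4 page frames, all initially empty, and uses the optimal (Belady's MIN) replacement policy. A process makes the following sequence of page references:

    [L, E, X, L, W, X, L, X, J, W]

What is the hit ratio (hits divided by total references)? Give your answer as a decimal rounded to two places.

0.50

L → fault, frames {L}
E → fault, frames {L,E}
X → fault, frames {L,E,X}
L → hit
W → fault, frames {L,E,X,W}
X → hit
L → hit
X → hit
J → fault, evict X, frames {L,E,W,J}
W → hit
Hits: 5 of 10 references → 5/10 = 0.5000.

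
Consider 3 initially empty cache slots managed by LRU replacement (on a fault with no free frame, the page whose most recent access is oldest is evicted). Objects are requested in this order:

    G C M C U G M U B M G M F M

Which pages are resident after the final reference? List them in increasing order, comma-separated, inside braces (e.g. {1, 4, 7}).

{F, G, M}

G -> miss, frames [G]
C -> miss, frames [G, C]
M -> miss, frames [G, C, M]
C -> hit
U -> miss, evict G, frames [M, C, U]
G -> miss, evict M, frames [C, U, G]
M -> miss, evict C, frames [U, G, M]
U -> hit
B -> miss, evict G, frames [M, U, B]
M -> hit
G -> miss, evict U, frames [B, M, G]
M -> hit
F -> miss, evict B, frames [G, M, F]
M -> hit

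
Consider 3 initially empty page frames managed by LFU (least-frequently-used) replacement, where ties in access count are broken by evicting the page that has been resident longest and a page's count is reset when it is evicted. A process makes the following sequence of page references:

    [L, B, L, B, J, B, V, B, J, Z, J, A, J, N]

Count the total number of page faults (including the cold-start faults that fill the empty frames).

L -> fault, frames [L]
B -> fault, frames [L, B]
L -> hit
B -> hit
J -> fault, frames [L, B, J]
B -> hit
V -> fault, evict J, frames [L, B, V]
B -> hit
J -> fault, evict V, frames [L, B, J]
Z -> fault, evict J, frames [L, B, Z]
J -> fault, evict Z, frames [L, B, J]
A -> fault, evict J, frames [L, B, A]
J -> fault, evict A, frames [L, B, J]
N -> fault, evict J, frames [L, B, N]
Page faults: 10.

10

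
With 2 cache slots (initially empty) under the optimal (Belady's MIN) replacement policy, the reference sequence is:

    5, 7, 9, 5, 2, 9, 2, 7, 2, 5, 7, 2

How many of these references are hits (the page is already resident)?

5

5 -> fault, frames [5]
7 -> fault, frames [5, 7]
9 -> fault, evict 7, frames [5, 9]
5 -> hit
2 -> fault, evict 5, frames [9, 2]
9 -> hit
2 -> hit
7 -> fault, evict 9, frames [2, 7]
2 -> hit
5 -> fault, evict 2, frames [7, 5]
7 -> hit
2 -> fault, evict 5, frames [7, 2]
Hits: 5.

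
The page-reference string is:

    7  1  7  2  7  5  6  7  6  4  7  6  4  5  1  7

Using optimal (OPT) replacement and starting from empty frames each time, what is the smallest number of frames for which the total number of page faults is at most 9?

f=1: 16 faults
f=2: 10 faults
f=3: 8 faults
f=4: 7 faults
f=5: 6 faults
f=6: 6 faults
Smallest f with faults ≤ 9 is 3.

3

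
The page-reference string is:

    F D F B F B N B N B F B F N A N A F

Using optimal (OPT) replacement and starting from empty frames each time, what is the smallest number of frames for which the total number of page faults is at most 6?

3

f=1: 18 faults
f=2: 8 faults
f=3: 5 faults
f=4: 5 faults
f=5: 5 faults
Smallest f with faults ≤ 6 is 3.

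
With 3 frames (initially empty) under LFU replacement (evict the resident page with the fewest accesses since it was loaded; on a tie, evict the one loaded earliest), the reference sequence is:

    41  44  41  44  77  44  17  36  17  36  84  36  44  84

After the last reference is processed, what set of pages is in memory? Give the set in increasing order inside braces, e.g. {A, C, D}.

{41, 44, 84}

41: fault, frames [41]
44: fault, frames [41, 44]
41: hit
44: hit
77: fault, frames [41, 44, 77]
44: hit
17: fault, evict 77, frames [41, 44, 17]
36: fault, evict 17, frames [41, 44, 36]
17: fault, evict 36, frames [41, 44, 17]
36: fault, evict 17, frames [41, 44, 36]
84: fault, evict 36, frames [41, 44, 84]
36: fault, evict 84, frames [41, 44, 36]
44: hit
84: fault, evict 36, frames [41, 44, 84]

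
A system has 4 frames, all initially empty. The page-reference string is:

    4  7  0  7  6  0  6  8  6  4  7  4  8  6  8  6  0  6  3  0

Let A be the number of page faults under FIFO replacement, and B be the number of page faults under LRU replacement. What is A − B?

Under FIFO: F F F . F . . F . F F . . . . . F F F . → 10 faults.
Under LRU: F F F . F . . F . F F . . . . . F . F . → 9 faults.
A − B = 10 − 9 = 1.

1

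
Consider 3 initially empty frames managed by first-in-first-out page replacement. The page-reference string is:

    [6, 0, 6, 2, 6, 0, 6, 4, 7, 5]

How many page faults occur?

6

6 → fault, frames [6]
0 → fault, frames [6, 0]
6 → hit
2 → fault, frames [6, 0, 2]
6 → hit
0 → hit
6 → hit
4 → fault, evict 6, frames [0, 2, 4]
7 → fault, evict 0, frames [2, 4, 7]
5 → fault, evict 2, frames [4, 7, 5]
Page faults: 6.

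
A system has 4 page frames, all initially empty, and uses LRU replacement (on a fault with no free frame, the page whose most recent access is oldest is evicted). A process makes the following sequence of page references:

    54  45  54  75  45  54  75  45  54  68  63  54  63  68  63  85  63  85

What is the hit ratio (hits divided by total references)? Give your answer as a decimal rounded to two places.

54 -> fault, frames (54)
45 -> fault, frames (54 45)
54 -> hit
75 -> fault, frames (45 54 75)
45 -> hit
54 -> hit
75 -> hit
45 -> hit
54 -> hit
68 -> fault, frames (75 45 54 68)
63 -> fault, evict 75, frames (45 54 68 63)
54 -> hit
63 -> hit
68 -> hit
63 -> hit
85 -> fault, evict 45, frames (54 68 63 85)
63 -> hit
85 -> hit
Hits: 12 of 18 references → 12/18 = 0.6667.

0.67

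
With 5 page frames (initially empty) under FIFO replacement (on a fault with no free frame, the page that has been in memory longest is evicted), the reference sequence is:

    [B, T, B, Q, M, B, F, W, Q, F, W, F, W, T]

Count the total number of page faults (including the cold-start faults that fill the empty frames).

B → fault, frames {B}
T → fault, frames {B,T}
B → hit
Q → fault, frames {B,T,Q}
M → fault, frames {B,T,Q,M}
B → hit
F → fault, frames {B,T,Q,M,F}
W → fault, evict B, frames {T,Q,M,F,W}
Q → hit
F → hit
W → hit
F → hit
W → hit
T → hit
Page faults: 6.

6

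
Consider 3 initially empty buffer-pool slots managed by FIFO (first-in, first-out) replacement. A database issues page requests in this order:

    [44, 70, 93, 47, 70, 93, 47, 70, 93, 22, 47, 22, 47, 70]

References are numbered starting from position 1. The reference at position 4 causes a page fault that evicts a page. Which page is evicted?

pos 1: 44 -> miss, frames (44)
pos 2: 70 -> miss, frames (44 70)
pos 3: 93 -> miss, frames (44 70 93)
pos 4: 47 -> miss, evict 44, frames (70 93 47)
At position 4, page 44 is evicted.

44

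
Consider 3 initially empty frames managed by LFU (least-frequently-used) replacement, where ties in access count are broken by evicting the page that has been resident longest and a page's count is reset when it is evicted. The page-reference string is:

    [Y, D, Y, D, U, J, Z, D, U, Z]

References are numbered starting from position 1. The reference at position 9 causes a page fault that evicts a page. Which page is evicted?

pos 1: Y -> miss, frames (Y)
pos 2: D -> miss, frames (Y D)
pos 3: Y -> hit
pos 4: D -> hit
pos 5: U -> miss, frames (Y D U)
pos 6: J -> miss, evict U, frames (Y D J)
pos 7: Z -> miss, evict J, frames (Y D Z)
pos 8: D -> hit
pos 9: U -> miss, evict Z, frames (Y D U)
At position 9, page Z is evicted.

Z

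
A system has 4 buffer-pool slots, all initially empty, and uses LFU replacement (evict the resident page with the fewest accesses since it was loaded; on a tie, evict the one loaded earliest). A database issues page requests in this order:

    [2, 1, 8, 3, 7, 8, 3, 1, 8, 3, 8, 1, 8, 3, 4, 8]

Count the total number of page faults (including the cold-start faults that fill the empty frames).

2 → miss, frames (2)
1 → miss, frames (2 1)
8 → miss, frames (2 1 8)
3 → miss, frames (2 1 8 3)
7 → miss, evict 2, frames (1 8 3 7)
8 → hit
3 → hit
1 → hit
8 → hit
3 → hit
8 → hit
1 → hit
8 → hit
3 → hit
4 → miss, evict 7, frames (1 8 3 4)
8 → hit
Page faults: 6.

6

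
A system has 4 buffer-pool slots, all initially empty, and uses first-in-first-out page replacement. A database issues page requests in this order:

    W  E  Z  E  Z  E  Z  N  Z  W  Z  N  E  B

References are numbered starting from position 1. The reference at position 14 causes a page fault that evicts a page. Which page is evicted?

pos 1: W -> miss, frames {W}
pos 2: E -> miss, frames {W,E}
pos 3: Z -> miss, frames {W,E,Z}
pos 4: E -> hit
pos 5: Z -> hit
pos 6: E -> hit
pos 7: Z -> hit
pos 8: N -> miss, frames {W,E,Z,N}
pos 9: Z -> hit
pos 10: W -> hit
pos 11: Z -> hit
pos 12: N -> hit
pos 13: E -> hit
pos 14: B -> miss, evict W, frames {E,Z,N,B}
At position 14, page W is evicted.

W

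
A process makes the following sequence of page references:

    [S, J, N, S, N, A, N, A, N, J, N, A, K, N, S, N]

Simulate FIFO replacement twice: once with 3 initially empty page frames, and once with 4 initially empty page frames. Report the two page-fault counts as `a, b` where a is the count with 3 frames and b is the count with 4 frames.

7, 6

3 frames: F F F . . F . . . . . . F . F F → 7 faults.
4 frames: F F F . . F . . . . . . F . F . → 6 faults.
6 < 7: adding a frame reduced faults, as is typical.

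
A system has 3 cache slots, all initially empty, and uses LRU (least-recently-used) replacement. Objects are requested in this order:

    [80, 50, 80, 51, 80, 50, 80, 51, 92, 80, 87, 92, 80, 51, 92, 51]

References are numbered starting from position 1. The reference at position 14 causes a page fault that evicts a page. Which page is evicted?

87

pos 1: 80 -> miss, frames {80}
pos 2: 50 -> miss, frames {80,50}
pos 3: 80 -> hit
pos 4: 51 -> miss, frames {50,80,51}
pos 5: 80 -> hit
pos 6: 50 -> hit
pos 7: 80 -> hit
pos 8: 51 -> hit
pos 9: 92 -> miss, evict 50, frames {80,51,92}
pos 10: 80 -> hit
pos 11: 87 -> miss, evict 51, frames {92,80,87}
pos 12: 92 -> hit
pos 13: 80 -> hit
pos 14: 51 -> miss, evict 87, frames {92,80,51}
At position 14, page 87 is evicted.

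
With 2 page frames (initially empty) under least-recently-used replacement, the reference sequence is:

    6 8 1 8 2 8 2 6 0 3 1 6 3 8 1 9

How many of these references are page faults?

6: fault, frames (6)
8: fault, frames (6 8)
1: fault, evict 6, frames (8 1)
8: hit
2: fault, evict 1, frames (8 2)
8: hit
2: hit
6: fault, evict 8, frames (2 6)
0: fault, evict 2, frames (6 0)
3: fault, evict 6, frames (0 3)
1: fault, evict 0, frames (3 1)
6: fault, evict 3, frames (1 6)
3: fault, evict 1, frames (6 3)
8: fault, evict 6, frames (3 8)
1: fault, evict 3, frames (8 1)
9: fault, evict 8, frames (1 9)
Page faults: 13.

13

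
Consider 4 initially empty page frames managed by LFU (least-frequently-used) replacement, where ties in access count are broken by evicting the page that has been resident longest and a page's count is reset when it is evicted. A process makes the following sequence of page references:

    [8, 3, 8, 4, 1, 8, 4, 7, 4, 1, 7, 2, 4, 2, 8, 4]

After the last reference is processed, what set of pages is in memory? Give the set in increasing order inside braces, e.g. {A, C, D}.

{2, 4, 7, 8}

8 -> fault, frames [8]
3 -> fault, frames [8, 3]
8 -> hit
4 -> fault, frames [8, 3, 4]
1 -> fault, frames [8, 3, 4, 1]
8 -> hit
4 -> hit
7 -> fault, evict 3, frames [8, 4, 1, 7]
4 -> hit
1 -> hit
7 -> hit
2 -> fault, evict 1, frames [8, 4, 7, 2]
4 -> hit
2 -> hit
8 -> hit
4 -> hit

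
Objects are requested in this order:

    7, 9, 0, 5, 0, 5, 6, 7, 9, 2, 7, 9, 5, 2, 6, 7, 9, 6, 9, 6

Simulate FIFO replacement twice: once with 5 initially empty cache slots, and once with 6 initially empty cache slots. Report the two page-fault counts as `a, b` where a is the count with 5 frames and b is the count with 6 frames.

5 frames: F F F F . . F . . F F F . . . . . . . . → 8 faults.
6 frames: F F F F . . F . . F . . . . . . . . . . → 6 faults.
6 < 8: adding a frame reduced faults, as is typical.

8, 6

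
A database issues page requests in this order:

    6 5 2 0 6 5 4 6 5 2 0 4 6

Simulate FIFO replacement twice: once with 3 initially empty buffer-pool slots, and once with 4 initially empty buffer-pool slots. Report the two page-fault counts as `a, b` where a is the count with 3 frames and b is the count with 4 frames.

10, 11

3 frames: F F F F F F F . . F F . F → 10 faults.
4 frames: F F F F . . F F F F F F F → 11 faults.
11 > 10: adding a frame increased faults — Belady's anomaly.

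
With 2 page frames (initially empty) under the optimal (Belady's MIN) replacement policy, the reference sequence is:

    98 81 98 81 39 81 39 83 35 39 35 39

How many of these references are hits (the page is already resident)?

98 → fault, frames [98]
81 → fault, frames [98, 81]
98 → hit
81 → hit
39 → fault, evict 98, frames [81, 39]
81 → hit
39 → hit
83 → fault, evict 81, frames [39, 83]
35 → fault, evict 83, frames [39, 35]
39 → hit
35 → hit
39 → hit
Hits: 7.

7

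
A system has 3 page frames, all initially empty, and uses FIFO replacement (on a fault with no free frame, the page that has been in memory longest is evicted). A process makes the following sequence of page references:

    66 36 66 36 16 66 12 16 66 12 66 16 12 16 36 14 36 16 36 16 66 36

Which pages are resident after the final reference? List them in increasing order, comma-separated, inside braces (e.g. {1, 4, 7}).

{16, 36, 66}

66 → fault, frames [66]
36 → fault, frames [66, 36]
66 → hit
36 → hit
16 → fault, frames [66, 36, 16]
66 → hit
12 → fault, evict 66, frames [36, 16, 12]
16 → hit
66 → fault, evict 36, frames [16, 12, 66]
12 → hit
66 → hit
16 → hit
12 → hit
16 → hit
36 → fault, evict 16, frames [12, 66, 36]
14 → fault, evict 12, frames [66, 36, 14]
36 → hit
16 → fault, evict 66, frames [36, 14, 16]
36 → hit
16 → hit
66 → fault, evict 36, frames [14, 16, 66]
36 → fault, evict 14, frames [16, 66, 36]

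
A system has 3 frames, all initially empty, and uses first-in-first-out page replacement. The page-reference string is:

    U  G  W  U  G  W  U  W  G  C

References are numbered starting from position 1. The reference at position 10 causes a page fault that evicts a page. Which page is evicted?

pos 1: U: fault, frames [U]
pos 2: G: fault, frames [U, G]
pos 3: W: fault, frames [U, G, W]
pos 4: U: hit
pos 5: G: hit
pos 6: W: hit
pos 7: U: hit
pos 8: W: hit
pos 9: G: hit
pos 10: C: fault, evict U, frames [G, W, C]
At position 10, page U is evicted.

U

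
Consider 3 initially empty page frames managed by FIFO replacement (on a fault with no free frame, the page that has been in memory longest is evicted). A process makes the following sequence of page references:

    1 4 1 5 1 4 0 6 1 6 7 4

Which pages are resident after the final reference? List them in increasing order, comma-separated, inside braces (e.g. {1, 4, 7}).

1 -> miss, frames {1}
4 -> miss, frames {1,4}
1 -> hit
5 -> miss, frames {1,4,5}
1 -> hit
4 -> hit
0 -> miss, evict 1, frames {4,5,0}
6 -> miss, evict 4, frames {5,0,6}
1 -> miss, evict 5, frames {0,6,1}
6 -> hit
7 -> miss, evict 0, frames {6,1,7}
4 -> miss, evict 6, frames {1,7,4}

{1, 4, 7}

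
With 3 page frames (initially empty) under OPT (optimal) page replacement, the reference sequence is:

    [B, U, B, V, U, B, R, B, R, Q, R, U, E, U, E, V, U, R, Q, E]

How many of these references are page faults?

9

B -> miss, frames [B]
U -> miss, frames [B, U]
B -> hit
V -> miss, frames [B, U, V]
U -> hit
B -> hit
R -> miss, evict V, frames [B, U, R]
B -> hit
R -> hit
Q -> miss, evict B, frames [U, R, Q]
R -> hit
U -> hit
E -> miss, evict Q, frames [U, R, E]
U -> hit
E -> hit
V -> miss, evict E, frames [U, R, V]
U -> hit
R -> hit
Q -> miss, evict V, frames [U, R, Q]
E -> miss, evict Q, frames [U, R, E]
Page faults: 9.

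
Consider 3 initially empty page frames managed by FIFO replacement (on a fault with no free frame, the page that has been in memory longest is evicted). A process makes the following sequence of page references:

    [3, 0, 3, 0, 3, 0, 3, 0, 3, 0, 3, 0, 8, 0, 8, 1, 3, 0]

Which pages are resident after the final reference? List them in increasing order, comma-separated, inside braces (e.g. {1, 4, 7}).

3 → fault, frames {3}
0 → fault, frames {3,0}
3 → hit
0 → hit
3 → hit
0 → hit
3 → hit
0 → hit
3 → hit
0 → hit
3 → hit
0 → hit
8 → fault, frames {3,0,8}
0 → hit
8 → hit
1 → fault, evict 3, frames {0,8,1}
3 → fault, evict 0, frames {8,1,3}
0 → fault, evict 8, frames {1,3,0}

{0, 1, 3}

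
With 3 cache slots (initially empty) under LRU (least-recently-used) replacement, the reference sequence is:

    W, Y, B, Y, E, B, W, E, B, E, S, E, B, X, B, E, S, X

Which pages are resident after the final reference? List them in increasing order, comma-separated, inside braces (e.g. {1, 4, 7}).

W -> miss, frames (W)
Y -> miss, frames (W Y)
B -> miss, frames (W Y B)
Y -> hit
E -> miss, evict W, frames (B Y E)
B -> hit
W -> miss, evict Y, frames (E B W)
E -> hit
B -> hit
E -> hit
S -> miss, evict W, frames (B E S)
E -> hit
B -> hit
X -> miss, evict S, frames (E B X)
B -> hit
E -> hit
S -> miss, evict X, frames (B E S)
X -> miss, evict B, frames (E S X)

{E, S, X}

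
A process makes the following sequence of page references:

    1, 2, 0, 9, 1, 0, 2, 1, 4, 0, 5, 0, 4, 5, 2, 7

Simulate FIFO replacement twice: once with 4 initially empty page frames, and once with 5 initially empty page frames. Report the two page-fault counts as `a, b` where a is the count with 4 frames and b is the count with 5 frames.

4 frames: F F F F . . . . F . F . . . F F → 8 faults.
5 frames: F F F F . . . . F . F . . . . F → 7 faults.
7 < 8: adding a frame reduced faults, as is typical.

8, 7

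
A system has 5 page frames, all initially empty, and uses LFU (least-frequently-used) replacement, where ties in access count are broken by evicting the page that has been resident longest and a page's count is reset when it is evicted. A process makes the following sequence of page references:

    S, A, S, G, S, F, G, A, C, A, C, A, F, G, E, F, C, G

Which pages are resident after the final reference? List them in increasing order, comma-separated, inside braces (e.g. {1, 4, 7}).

{A, C, F, G, S}

S -> fault, frames (S)
A -> fault, frames (S A)
S -> hit
G -> fault, frames (S A G)
S -> hit
F -> fault, frames (S A G F)
G -> hit
A -> hit
C -> fault, frames (S A G F C)
A -> hit
C -> hit
A -> hit
F -> hit
G -> hit
E -> fault, evict F, frames (S A G C E)
F -> fault, evict E, frames (S A G C F)
C -> hit
G -> hit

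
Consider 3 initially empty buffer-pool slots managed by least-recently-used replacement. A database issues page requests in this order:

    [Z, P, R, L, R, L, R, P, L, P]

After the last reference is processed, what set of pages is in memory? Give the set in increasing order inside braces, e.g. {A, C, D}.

{L, P, R}

Z: miss, frames {Z}
P: miss, frames {Z,P}
R: miss, frames {Z,P,R}
L: miss, evict Z, frames {P,R,L}
R: hit
L: hit
R: hit
P: hit
L: hit
P: hit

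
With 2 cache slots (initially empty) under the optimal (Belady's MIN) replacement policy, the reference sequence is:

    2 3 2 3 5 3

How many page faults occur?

2: miss, frames (2)
3: miss, frames (2 3)
2: hit
3: hit
5: miss, evict 2, frames (3 5)
3: hit
Page faults: 3.

3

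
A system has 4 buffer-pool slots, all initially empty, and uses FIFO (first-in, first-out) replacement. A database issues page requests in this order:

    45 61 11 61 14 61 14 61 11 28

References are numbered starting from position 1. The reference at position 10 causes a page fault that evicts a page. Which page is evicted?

pos 1: 45: miss, frames {45}
pos 2: 61: miss, frames {45,61}
pos 3: 11: miss, frames {45,61,11}
pos 4: 61: hit
pos 5: 14: miss, frames {45,61,11,14}
pos 6: 61: hit
pos 7: 14: hit
pos 8: 61: hit
pos 9: 11: hit
pos 10: 28: miss, evict 45, frames {61,11,14,28}
At position 10, page 45 is evicted.

45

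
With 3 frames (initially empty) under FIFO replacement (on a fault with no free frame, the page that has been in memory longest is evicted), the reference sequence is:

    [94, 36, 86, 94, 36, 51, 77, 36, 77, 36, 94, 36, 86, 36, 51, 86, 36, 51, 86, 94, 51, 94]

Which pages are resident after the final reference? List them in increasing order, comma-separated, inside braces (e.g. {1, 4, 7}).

94 → fault, frames (94)
36 → fault, frames (94 36)
86 → fault, frames (94 36 86)
94 → hit
36 → hit
51 → fault, evict 94, frames (36 86 51)
77 → fault, evict 36, frames (86 51 77)
36 → fault, evict 86, frames (51 77 36)
77 → hit
36 → hit
94 → fault, evict 51, frames (77 36 94)
36 → hit
86 → fault, evict 77, frames (36 94 86)
36 → hit
51 → fault, evict 36, frames (94 86 51)
86 → hit
36 → fault, evict 94, frames (86 51 36)
51 → hit
86 → hit
94 → fault, evict 86, frames (51 36 94)
51 → hit
94 → hit

{36, 51, 94}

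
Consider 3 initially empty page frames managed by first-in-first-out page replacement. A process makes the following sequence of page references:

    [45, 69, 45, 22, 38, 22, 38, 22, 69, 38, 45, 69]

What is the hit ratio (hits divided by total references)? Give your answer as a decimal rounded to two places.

0.50

45 → miss, frames (45)
69 → miss, frames (45 69)
45 → hit
22 → miss, frames (45 69 22)
38 → miss, evict 45, frames (69 22 38)
22 → hit
38 → hit
22 → hit
69 → hit
38 → hit
45 → miss, evict 69, frames (22 38 45)
69 → miss, evict 22, frames (38 45 69)
Hits: 6 of 12 references → 6/12 = 0.5000.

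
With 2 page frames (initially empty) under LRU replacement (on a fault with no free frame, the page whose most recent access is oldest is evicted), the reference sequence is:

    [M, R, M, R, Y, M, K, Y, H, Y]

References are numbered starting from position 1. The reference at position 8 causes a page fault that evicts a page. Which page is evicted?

pos 1: M: fault, frames (M)
pos 2: R: fault, frames (M R)
pos 3: M: hit
pos 4: R: hit
pos 5: Y: fault, evict M, frames (R Y)
pos 6: M: fault, evict R, frames (Y M)
pos 7: K: fault, evict Y, frames (M K)
pos 8: Y: fault, evict M, frames (K Y)
At position 8, page M is evicted.

M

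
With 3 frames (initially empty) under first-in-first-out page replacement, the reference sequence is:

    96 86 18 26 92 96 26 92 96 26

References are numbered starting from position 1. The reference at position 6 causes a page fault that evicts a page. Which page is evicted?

pos 1: 96: miss, frames [96]
pos 2: 86: miss, frames [96, 86]
pos 3: 18: miss, frames [96, 86, 18]
pos 4: 26: miss, evict 96, frames [86, 18, 26]
pos 5: 92: miss, evict 86, frames [18, 26, 92]
pos 6: 96: miss, evict 18, frames [26, 92, 96]
At position 6, page 18 is evicted.

18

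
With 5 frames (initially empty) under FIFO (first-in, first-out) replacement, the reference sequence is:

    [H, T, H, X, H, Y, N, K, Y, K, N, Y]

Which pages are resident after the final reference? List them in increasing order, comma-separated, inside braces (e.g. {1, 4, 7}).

H -> miss, frames {H}
T -> miss, frames {H,T}
H -> hit
X -> miss, frames {H,T,X}
H -> hit
Y -> miss, frames {H,T,X,Y}
N -> miss, frames {H,T,X,Y,N}
K -> miss, evict H, frames {T,X,Y,N,K}
Y -> hit
K -> hit
N -> hit
Y -> hit

{K, N, T, X, Y}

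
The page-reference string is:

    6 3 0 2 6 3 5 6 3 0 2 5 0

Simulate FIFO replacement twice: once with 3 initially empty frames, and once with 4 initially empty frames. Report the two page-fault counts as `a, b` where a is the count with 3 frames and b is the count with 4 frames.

3 frames: F F F F F F F . . F F . . → 9 faults.
4 frames: F F F F . . F F F F F F . → 10 faults.
10 > 9: adding a frame increased faults — Belady's anomaly.

9, 10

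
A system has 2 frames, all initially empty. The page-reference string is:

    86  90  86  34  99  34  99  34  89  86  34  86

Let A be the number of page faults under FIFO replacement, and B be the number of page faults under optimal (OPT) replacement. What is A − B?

Under FIFO: F F . F F . . . F F F . → 7 faults.
Under OPT: F F . F F . . . F F . . → 6 faults.
A − B = 7 − 6 = 1.

1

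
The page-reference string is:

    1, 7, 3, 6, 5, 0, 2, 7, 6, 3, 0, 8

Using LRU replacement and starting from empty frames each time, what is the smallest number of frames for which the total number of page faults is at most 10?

5

f=1: 12 faults
f=2: 12 faults
f=3: 12 faults
f=4: 12 faults
f=5: 10 faults
f=6: 8 faults
f=7: 8 faults
f=8: 8 faults
Smallest f with faults ≤ 10 is 5.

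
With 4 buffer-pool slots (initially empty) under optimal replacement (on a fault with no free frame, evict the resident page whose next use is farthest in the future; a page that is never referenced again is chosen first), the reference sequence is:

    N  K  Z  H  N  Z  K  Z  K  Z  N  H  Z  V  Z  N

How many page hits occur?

N → fault, frames {N}
K → fault, frames {N,K}
Z → fault, frames {N,K,Z}
H → fault, frames {N,K,Z,H}
N → hit
Z → hit
K → hit
Z → hit
K → hit
Z → hit
N → hit
H → hit
Z → hit
V → fault, evict H, frames {N,K,Z,V}
Z → hit
N → hit
Hits: 11.

11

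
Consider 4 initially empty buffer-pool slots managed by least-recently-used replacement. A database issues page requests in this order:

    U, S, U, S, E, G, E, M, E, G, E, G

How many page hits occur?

7

U: miss, frames [U]
S: miss, frames [U, S]
U: hit
S: hit
E: miss, frames [U, S, E]
G: miss, frames [U, S, E, G]
E: hit
M: miss, evict U, frames [S, G, E, M]
E: hit
G: hit
E: hit
G: hit
Hits: 7.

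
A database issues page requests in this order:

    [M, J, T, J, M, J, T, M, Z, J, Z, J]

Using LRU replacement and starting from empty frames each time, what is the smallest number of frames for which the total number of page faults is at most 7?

f=1: 12 faults
f=2: 8 faults
f=3: 5 faults
f=4: 4 faults
Smallest f with faults ≤ 7 is 3.

3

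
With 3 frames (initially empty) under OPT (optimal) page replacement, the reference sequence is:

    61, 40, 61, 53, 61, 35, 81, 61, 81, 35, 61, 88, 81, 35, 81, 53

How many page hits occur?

61 → miss, frames [61]
40 → miss, frames [61, 40]
61 → hit
53 → miss, frames [61, 40, 53]
61 → hit
35 → miss, evict 40, frames [61, 53, 35]
81 → miss, evict 53, frames [61, 35, 81]
61 → hit
81 → hit
35 → hit
61 → hit
88 → miss, evict 61, frames [35, 81, 88]
81 → hit
35 → hit
81 → hit
53 → miss, evict 88, frames [35, 81, 53]
Hits: 9.

9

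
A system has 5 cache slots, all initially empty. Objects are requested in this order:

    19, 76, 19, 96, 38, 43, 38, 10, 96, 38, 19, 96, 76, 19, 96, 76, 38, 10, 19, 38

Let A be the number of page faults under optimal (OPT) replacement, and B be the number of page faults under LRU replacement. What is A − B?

-1

Under OPT: F F . F F F . F . . . . . . . . . . . . → 6 faults.
Under LRU: F F . F F F . F . . . . F . . . . . . . → 7 faults.
A − B = 6 − 7 = -1.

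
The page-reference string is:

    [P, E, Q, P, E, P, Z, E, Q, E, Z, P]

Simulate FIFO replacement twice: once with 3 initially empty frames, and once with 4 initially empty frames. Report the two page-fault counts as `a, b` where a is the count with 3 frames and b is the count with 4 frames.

3 frames: F F F . . . F . . . . F → 5 faults.
4 frames: F F F . . . F . . . . . → 4 faults.
4 < 5: adding a frame reduced faults, as is typical.

5, 4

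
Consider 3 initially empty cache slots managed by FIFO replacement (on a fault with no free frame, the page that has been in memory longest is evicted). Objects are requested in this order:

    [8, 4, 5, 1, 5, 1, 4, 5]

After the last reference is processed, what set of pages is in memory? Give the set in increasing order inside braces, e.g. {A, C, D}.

{1, 4, 5}

8 → fault, frames {8}
4 → fault, frames {8,4}
5 → fault, frames {8,4,5}
1 → fault, evict 8, frames {4,5,1}
5 → hit
1 → hit
4 → hit
5 → hit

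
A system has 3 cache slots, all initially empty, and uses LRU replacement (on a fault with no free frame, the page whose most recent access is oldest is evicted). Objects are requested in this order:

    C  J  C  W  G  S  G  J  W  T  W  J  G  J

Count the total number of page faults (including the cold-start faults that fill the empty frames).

C → miss, frames {C}
J → miss, frames {C,J}
C → hit
W → miss, frames {J,C,W}
G → miss, evict J, frames {C,W,G}
S → miss, evict C, frames {W,G,S}
G → hit
J → miss, evict W, frames {S,G,J}
W → miss, evict S, frames {G,J,W}
T → miss, evict G, frames {J,W,T}
W → hit
J → hit
G → miss, evict T, frames {W,J,G}
J → hit
Page faults: 9.

9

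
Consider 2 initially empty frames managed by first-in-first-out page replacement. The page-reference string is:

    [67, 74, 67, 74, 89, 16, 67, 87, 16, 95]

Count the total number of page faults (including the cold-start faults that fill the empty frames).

8

67: miss, frames (67)
74: miss, frames (67 74)
67: hit
74: hit
89: miss, evict 67, frames (74 89)
16: miss, evict 74, frames (89 16)
67: miss, evict 89, frames (16 67)
87: miss, evict 16, frames (67 87)
16: miss, evict 67, frames (87 16)
95: miss, evict 87, frames (16 95)
Page faults: 8.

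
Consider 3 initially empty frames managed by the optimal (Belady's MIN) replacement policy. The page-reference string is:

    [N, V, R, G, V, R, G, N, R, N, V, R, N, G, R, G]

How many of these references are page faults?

N -> fault, frames {N}
V -> fault, frames {N,V}
R -> fault, frames {N,V,R}
G -> fault, evict N, frames {V,R,G}
V -> hit
R -> hit
G -> hit
N -> fault, evict G, frames {V,R,N}
R -> hit
N -> hit
V -> hit
R -> hit
N -> hit
G -> fault, evict N, frames {V,R,G}
R -> hit
G -> hit
Page faults: 6.

6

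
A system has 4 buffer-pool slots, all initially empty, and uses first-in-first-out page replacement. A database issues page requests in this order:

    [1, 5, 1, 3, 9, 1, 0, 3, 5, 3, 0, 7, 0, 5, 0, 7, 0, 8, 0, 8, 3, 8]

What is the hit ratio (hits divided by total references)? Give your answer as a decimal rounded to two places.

0.59

1: fault, frames [1]
5: fault, frames [1, 5]
1: hit
3: fault, frames [1, 5, 3]
9: fault, frames [1, 5, 3, 9]
1: hit
0: fault, evict 1, frames [5, 3, 9, 0]
3: hit
5: hit
3: hit
0: hit
7: fault, evict 5, frames [3, 9, 0, 7]
0: hit
5: fault, evict 3, frames [9, 0, 7, 5]
0: hit
7: hit
0: hit
8: fault, evict 9, frames [0, 7, 5, 8]
0: hit
8: hit
3: fault, evict 0, frames [7, 5, 8, 3]
8: hit
Hits: 13 of 22 references → 13/22 = 0.5909.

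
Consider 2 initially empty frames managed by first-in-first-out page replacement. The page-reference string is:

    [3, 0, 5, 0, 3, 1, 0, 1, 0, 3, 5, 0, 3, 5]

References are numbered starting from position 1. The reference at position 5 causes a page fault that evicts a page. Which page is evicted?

pos 1: 3: miss, frames (3)
pos 2: 0: miss, frames (3 0)
pos 3: 5: miss, evict 3, frames (0 5)
pos 4: 0: hit
pos 5: 3: miss, evict 0, frames (5 3)
At position 5, page 0 is evicted.

0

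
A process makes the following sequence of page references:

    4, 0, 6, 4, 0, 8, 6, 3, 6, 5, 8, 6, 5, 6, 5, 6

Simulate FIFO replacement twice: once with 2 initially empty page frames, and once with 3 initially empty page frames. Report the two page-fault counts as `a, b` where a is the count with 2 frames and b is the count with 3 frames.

2 frames: F F F F F F F F . F F F F . . . → 12 faults.
3 frames: F F F . . F . F . F . F . . . . → 7 faults.
7 < 12: adding a frame reduced faults, as is typical.

12, 7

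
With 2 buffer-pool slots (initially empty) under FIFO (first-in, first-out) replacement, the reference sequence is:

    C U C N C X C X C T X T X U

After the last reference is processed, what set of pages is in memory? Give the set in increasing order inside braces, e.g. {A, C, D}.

{T, U}

C: miss, frames {C}
U: miss, frames {C,U}
C: hit
N: miss, evict C, frames {U,N}
C: miss, evict U, frames {N,C}
X: miss, evict N, frames {C,X}
C: hit
X: hit
C: hit
T: miss, evict C, frames {X,T}
X: hit
T: hit
X: hit
U: miss, evict X, frames {T,U}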